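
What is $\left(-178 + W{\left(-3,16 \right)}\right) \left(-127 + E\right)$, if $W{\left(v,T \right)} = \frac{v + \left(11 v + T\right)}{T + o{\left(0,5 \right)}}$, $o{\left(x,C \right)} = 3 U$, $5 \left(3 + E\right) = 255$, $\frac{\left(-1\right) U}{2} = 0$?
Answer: $\frac{56643}{4} \approx 14161.0$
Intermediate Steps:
$U = 0$ ($U = \left(-2\right) 0 = 0$)
$E = 48$ ($E = -3 + \frac{1}{5} \cdot 255 = -3 + 51 = 48$)
$o{\left(x,C \right)} = 0$ ($o{\left(x,C \right)} = 3 \cdot 0 = 0$)
$W{\left(v,T \right)} = \frac{T + 12 v}{T}$ ($W{\left(v,T \right)} = \frac{v + \left(11 v + T\right)}{T + 0} = \frac{v + \left(T + 11 v\right)}{T} = \frac{T + 12 v}{T}$)
$\left(-178 + W{\left(-3,16 \right)}\right) \left(-127 + E\right) = \left(-178 + \frac{16 + 12 \left(-3\right)}{16}\right) \left(-127 + 48\right) = \left(-178 + \frac{16 - 36}{16}\right) \left(-79\right) = \left(-178 + \frac{1}{16} \left(-20\right)\right) \left(-79\right) = \left(-178 - \frac{5}{4}\right) \left(-79\right) = \left(- \frac{717}{4}\right) \left(-79\right) = \frac{56643}{4}$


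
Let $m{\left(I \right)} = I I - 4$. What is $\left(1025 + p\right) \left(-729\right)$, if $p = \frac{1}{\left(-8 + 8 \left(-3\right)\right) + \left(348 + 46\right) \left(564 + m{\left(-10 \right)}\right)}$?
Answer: $- \frac{194284478529}{260008} \approx -7.4723 \cdot 10^{5}$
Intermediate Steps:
$m{\left(I \right)} = -4 + I^{2}$ ($m{\left(I \right)} = I^{2} - 4 = -4 + I^{2}$)
$p = \frac{1}{260008}$ ($p = \frac{1}{\left(-8 + 8 \left(-3\right)\right) + \left(348 + 46\right) \left(564 - \left(4 - \left(-10\right)^{2}\right)\right)} = \frac{1}{\left(-8 - 24\right) + 394 \left(564 + \left(-4 + 100\right)\right)} = \frac{1}{-32 + 394 \left(564 + 96\right)} = \frac{1}{-32 + 394 \cdot 660} = \frac{1}{-32 + 260040} = \frac{1}{260008} \approx 3.846 \cdot 10^{-6}$)
$\left(1025 + p\right) \left(-729\right) = \left(1025 + \frac{1}{260008}\right) \left(-729\right) = \frac{266508201}{260008} \left(-729\right) = - \frac{194284478529}{260008}$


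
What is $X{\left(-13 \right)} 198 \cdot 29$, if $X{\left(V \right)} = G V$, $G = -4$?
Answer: $298584$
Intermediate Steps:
$X{\left(V \right)} = - 4 V$
$X{\left(-13 \right)} 198 \cdot 29 = \left(-4\right) \left(-13\right) 198 \cdot 29 = 52 \cdot 198 \cdot 29 = 10296 \cdot 29 = 298584$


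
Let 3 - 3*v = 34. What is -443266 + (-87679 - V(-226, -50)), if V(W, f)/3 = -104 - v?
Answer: -530664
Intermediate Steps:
v = -31/3 (v = 1 - 1/3*34 = 1 - 34/3 = -31/3 ≈ -10.333)
V(W, f) = -281 (V(W, f) = 3*(-104 - 1*(-31/3)) = 3*(-104 + 31/3) = 3*(-281/3) = -281)
-443266 + (-87679 - V(-226, -50)) = -443266 + (-87679 - 1*(-281)) = -443266 + (-87679 + 281) = -443266 - 87398 = -530664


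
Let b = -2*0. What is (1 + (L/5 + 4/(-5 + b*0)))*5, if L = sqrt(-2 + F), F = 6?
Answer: 3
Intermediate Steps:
b = 0
L = 2 (L = sqrt(-2 + 6) = sqrt(4) = 2)
(1 + (L/5 + 4/(-5 + b*0)))*5 = (1 + (2/5 + 4/(-5 + 0*0)))*5 = (1 + (2*(1/5) + 4/(-5 + 0)))*5 = (1 + (2/5 + 4/(-5)))*5 = (1 + (2/5 + 4*(-1/5)))*5 = (1 + (2/5 - 4/5))*5 = (1 - 2/5)*5 = (3/5)*5 = 3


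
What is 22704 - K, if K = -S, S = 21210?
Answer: 43914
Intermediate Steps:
K = -21210 (K = -1*21210 = -21210)
22704 - K = 22704 - 1*(-21210) = 22704 + 21210 = 43914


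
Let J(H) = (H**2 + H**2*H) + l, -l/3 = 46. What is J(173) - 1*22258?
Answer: 5185250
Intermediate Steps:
l = -138 (l = -3*46 = -138)
J(H) = -138 + H**2 + H**3 (J(H) = (H**2 + H**2*H) - 138 = (H**2 + H**3) - 138 = -138 + H**2 + H**3)
J(173) - 1*22258 = (-138 + 173**2 + 173**3) - 1*22258 = (-138 + 29929 + 5177717) - 22258 = 5207508 - 22258 = 5185250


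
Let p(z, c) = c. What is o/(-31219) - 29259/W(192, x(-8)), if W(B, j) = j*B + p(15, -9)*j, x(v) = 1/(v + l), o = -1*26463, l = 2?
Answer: 1828487685/1904359 ≈ 960.16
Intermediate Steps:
o = -26463
x(v) = 1/(2 + v) (x(v) = 1/(v + 2) = 1/(2 + v))
W(B, j) = -9*j + B*j (W(B, j) = j*B - 9*j = B*j - 9*j = -9*j + B*j)
o/(-31219) - 29259/W(192, x(-8)) = -26463/(-31219) - 29259*(2 - 8)/(-9 + 192) = -26463*(-1/31219) - 29259/(183/(-6)) = 26463/31219 - 29259/((-1/6*183)) = 26463/31219 - 29259/(-61/2) = 26463/31219 - 29259*(-2/61) = 26463/31219 + 58518/61 = 1828487685/1904359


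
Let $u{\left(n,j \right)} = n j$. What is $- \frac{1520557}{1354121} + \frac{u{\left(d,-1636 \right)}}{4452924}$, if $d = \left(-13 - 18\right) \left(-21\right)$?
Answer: $- \frac{97775147286}{71783308331} \approx -1.3621$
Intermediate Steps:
$d = 651$ ($d = \left(-31\right) \left(-21\right) = 651$)
$u{\left(n,j \right)} = j n$
$- \frac{1520557}{1354121} + \frac{u{\left(d,-1636 \right)}}{4452924} = - \frac{1520557}{1354121} + \frac{\left(-1636\right) 651}{4452924} = \left(-1520557\right) \frac{1}{1354121} - \frac{12679}{53011} = - \frac{1520557}{1354121} - \frac{12679}{53011} = - \frac{97775147286}{71783308331}$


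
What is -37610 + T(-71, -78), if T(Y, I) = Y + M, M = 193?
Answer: -37488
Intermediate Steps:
T(Y, I) = 193 + Y (T(Y, I) = Y + 193 = 193 + Y)
-37610 + T(-71, -78) = -37610 + (193 - 71) = -37610 + 122 = -37488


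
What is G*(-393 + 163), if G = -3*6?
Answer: 4140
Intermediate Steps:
G = -18
G*(-393 + 163) = -18*(-393 + 163) = -18*(-230) = 4140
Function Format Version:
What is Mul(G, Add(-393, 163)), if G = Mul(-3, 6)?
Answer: 4140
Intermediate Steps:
G = -18
Mul(G, Add(-393, 163)) = Mul(-18, Add(-393, 163)) = Mul(-18, -230) = 4140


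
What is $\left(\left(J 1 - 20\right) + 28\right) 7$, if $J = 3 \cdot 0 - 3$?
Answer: $35$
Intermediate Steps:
$J = -3$ ($J = 0 - 3 = -3$)
$\left(\left(J 1 - 20\right) + 28\right) 7 = \left(\left(\left(-3\right) 1 - 20\right) + 28\right) 7 = \left(\left(-3 - 20\right) + 28\right) 7 = \left(-23 + 28\right) 7 = 5 \cdot 7 = 35$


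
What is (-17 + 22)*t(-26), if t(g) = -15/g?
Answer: 75/26 ≈ 2.8846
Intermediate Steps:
(-17 + 22)*t(-26) = (-17 + 22)*(-15/(-26)) = 5*(-15*(-1/26)) = 5*(15/26) = 75/26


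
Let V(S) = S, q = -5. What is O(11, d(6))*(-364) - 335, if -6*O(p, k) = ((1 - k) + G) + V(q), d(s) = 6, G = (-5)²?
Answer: 575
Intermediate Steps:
G = 25
O(p, k) = -7/2 + k/6 (O(p, k) = -(((1 - k) + 25) - 5)/6 = -((26 - k) - 5)/6 = -(21 - k)/6 = -7/2 + k/6)
O(11, d(6))*(-364) - 335 = (-7/2 + (⅙)*6)*(-364) - 335 = (-7/2 + 1)*(-364) - 335 = -5/2*(-364) - 335 = 910 - 335 = 575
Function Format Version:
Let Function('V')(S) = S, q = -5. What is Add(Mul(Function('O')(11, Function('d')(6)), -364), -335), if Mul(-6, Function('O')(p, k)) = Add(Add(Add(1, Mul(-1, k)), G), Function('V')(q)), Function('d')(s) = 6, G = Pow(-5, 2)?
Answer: 575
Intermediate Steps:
G = 25
Function('O')(p, k) = Add(Rational(-7, 2), Mul(Rational(1, 6), k)) (Function('O')(p, k) = Mul(Rational(-1, 6), Add(Add(Add(1, Mul(-1, k)), 25), -5)) = Mul(Rational(-1, 6), Add(Add(26, Mul(-1, k)), -5)) = Mul(Rational(-1, 6), Add(21, Mul(-1, k))) = Add(Rational(-7, 2), Mul(Rational(1, 6), k)))
Add(Mul(Function('O')(11, Function('d')(6)), -364), -335) = Add(Mul(Add(Rational(-7, 2), Mul(Rational(1, 6), 6)), -364), -335) = Add(Mul(Add(Rational(-7, 2), 1), -364), -335) = Add(Mul(Rational(-5, 2), -364), -335) = Add(910, -335) = 575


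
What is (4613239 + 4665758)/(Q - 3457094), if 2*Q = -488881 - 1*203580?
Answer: -18557994/7606649 ≈ -2.4397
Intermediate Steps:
Q = -692461/2 (Q = (-488881 - 1*203580)/2 = (-488881 - 203580)/2 = (½)*(-692461) = -692461/2 ≈ -3.4623e+5)
(4613239 + 4665758)/(Q - 3457094) = (4613239 + 4665758)/(-692461/2 - 3457094) = 9278997/(-7606649/2) = 9278997*(-2/7606649) = -18557994/7606649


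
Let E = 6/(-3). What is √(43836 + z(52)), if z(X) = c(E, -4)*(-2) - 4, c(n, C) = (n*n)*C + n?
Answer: 2*√10967 ≈ 209.45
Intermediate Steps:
E = -2 (E = 6*(-⅓) = -2)
c(n, C) = n + C*n² (c(n, C) = n²*C + n = C*n² + n = n + C*n²)
z(X) = 32 (z(X) = -2*(1 - 4*(-2))*(-2) - 4 = -2*(1 + 8)*(-2) - 4 = -2*9*(-2) - 4 = -18*(-2) - 4 = 36 - 4 = 32)
√(43836 + z(52)) = √(43836 + 32) = √43868 = 2*√10967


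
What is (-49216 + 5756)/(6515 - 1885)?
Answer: -4346/463 ≈ -9.3866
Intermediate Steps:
(-49216 + 5756)/(6515 - 1885) = -43460/4630 = -43460*1/4630 = -4346/463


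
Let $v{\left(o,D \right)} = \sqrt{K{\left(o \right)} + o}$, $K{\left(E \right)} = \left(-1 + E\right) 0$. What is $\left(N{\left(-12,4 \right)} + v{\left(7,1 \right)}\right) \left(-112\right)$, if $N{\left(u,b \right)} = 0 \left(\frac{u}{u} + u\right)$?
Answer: $- 112 \sqrt{7} \approx -296.32$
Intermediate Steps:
$K{\left(E \right)} = 0$
$N{\left(u,b \right)} = 0$ ($N{\left(u,b \right)} = 0 \left(1 + u\right) = 0$)
$v{\left(o,D \right)} = \sqrt{o}$ ($v{\left(o,D \right)} = \sqrt{0 + o} = \sqrt{o}$)
$\left(N{\left(-12,4 \right)} + v{\left(7,1 \right)}\right) \left(-112\right) = \left(0 + \sqrt{7}\right) \left(-112\right) = \sqrt{7} \left(-112\right) = - 112 \sqrt{7}$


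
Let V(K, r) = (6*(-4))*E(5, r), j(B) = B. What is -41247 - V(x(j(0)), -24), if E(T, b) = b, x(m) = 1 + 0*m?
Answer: -41823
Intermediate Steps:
x(m) = 1 (x(m) = 1 + 0 = 1)
V(K, r) = -24*r (V(K, r) = (6*(-4))*r = -24*r)
-41247 - V(x(j(0)), -24) = -41247 - (-24)*(-24) = -41247 - 1*576 = -41247 - 576 = -41823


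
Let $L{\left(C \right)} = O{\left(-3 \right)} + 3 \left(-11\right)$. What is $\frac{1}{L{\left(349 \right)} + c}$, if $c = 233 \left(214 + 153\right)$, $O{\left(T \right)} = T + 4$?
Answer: $\frac{1}{85479} \approx 1.1699 \cdot 10^{-5}$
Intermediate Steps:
$O{\left(T \right)} = 4 + T$
$L{\left(C \right)} = -32$ ($L{\left(C \right)} = \left(4 - 3\right) + 3 \left(-11\right) = 1 - 33 = -32$)
$c = 85511$ ($c = 233 \cdot 367 = 85511$)
$\frac{1}{L{\left(349 \right)} + c} = \frac{1}{-32 + 85511} = \frac{1}{85479}$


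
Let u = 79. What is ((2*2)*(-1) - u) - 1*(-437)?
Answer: 354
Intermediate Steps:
((2*2)*(-1) - u) - 1*(-437) = ((2*2)*(-1) - 1*79) - 1*(-437) = (4*(-1) - 79) + 437 = (-4 - 79) + 437 = -83 + 437 = 354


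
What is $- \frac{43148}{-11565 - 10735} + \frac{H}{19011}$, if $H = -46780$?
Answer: $- \frac{55726843}{105986325} \approx -0.52579$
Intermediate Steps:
$- \frac{43148}{-11565 - 10735} + \frac{H}{19011} = - \frac{43148}{-11565 - 10735} - \frac{46780}{19011} = - \frac{43148}{-22300} - \frac{46780}{19011} = \left(-43148\right) \left(- \frac{1}{22300}\right) - \frac{46780}{19011} = \frac{10787}{5575} - \frac{46780}{19011} = - \frac{55726843}{105986325}$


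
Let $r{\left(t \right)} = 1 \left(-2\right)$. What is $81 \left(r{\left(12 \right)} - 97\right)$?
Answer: $-8019$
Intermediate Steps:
$r{\left(t \right)} = -2$
$81 \left(r{\left(12 \right)} - 97\right) = 81 \left(-2 - 97\right) = 81 \left(-99\right) = -8019$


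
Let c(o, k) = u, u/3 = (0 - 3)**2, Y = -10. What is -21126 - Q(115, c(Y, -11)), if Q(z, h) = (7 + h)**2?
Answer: -22282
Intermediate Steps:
u = 27 (u = 3*(0 - 3)**2 = 3*(-3)**2 = 3*9 = 27)
c(o, k) = 27
-21126 - Q(115, c(Y, -11)) = -21126 - (7 + 27)**2 = -21126 - 1*34**2 = -21126 - 1*1156 = -21126 - 1156 = -22282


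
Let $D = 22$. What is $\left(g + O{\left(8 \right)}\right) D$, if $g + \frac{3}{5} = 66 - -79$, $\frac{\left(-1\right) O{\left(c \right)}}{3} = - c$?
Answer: $\frac{18524}{5} \approx 3704.8$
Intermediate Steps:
$O{\left(c \right)} = 3 c$ ($O{\left(c \right)} = - 3 \left(- c\right) = 3 c$)
$g = \frac{722}{5}$ ($g = - \frac{3}{5} + \left(66 - -79\right) = - \frac{3}{5} + \left(66 + 79\right) = - \frac{3}{5} + 145 = \frac{722}{5} \approx 144.4$)
$\left(g + O{\left(8 \right)}\right) D = \left(\frac{722}{5} + 3 \cdot 8\right) 22 = \left(\frac{722}{5} + 24\right) 22 = \frac{842}{5} \cdot 22 = \frac{18524}{5}$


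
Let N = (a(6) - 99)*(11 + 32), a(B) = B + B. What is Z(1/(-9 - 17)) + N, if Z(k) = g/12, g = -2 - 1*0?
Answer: -22447/6 ≈ -3741.2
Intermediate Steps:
a(B) = 2*B
g = -2 (g = -2 + 0 = -2)
Z(k) = -1/6 (Z(k) = -2/12 = -2*1/12 = -1/6)
N = -3741 (N = (2*6 - 99)*(11 + 32) = (12 - 99)*43 = -87*43 = -3741)
Z(1/(-9 - 17)) + N = -1/6 - 3741 = -22447/6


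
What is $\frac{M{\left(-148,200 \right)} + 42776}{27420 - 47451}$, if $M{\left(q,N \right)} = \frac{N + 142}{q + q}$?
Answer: $- \frac{6330677}{2964588} \approx -2.1354$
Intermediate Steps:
$M{\left(q,N \right)} = \frac{142 + N}{2 q}$
$\frac{M{\left(-148,200 \right)} + 42776}{27420 - 47451} = \frac{\frac{142 + 200}{2 \left(-148\right)} + 42776}{27420 - 47451} = \frac{\frac{1}{2} \left(- \frac{1}{148}\right) 342 + 42776}{-20031} = \left(- \frac{171}{148} + 42776\right) \left(- \frac{1}{20031}\right) = \frac{6330677}{148} \left(- \frac{1}{20031}\right) = - \frac{6330677}{2964588}$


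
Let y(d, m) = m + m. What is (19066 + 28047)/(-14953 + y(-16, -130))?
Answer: -4283/1383 ≈ -3.0969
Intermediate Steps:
y(d, m) = 2*m
(19066 + 28047)/(-14953 + y(-16, -130)) = (19066 + 28047)/(-14953 + 2*(-130)) = 47113/(-14953 - 260) = 47113/(-15213) = 47113*(-1/15213) = -4283/1383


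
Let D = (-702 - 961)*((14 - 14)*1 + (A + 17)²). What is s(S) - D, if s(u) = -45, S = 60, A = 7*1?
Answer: 957843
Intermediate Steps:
A = 7
D = -957888 (D = (-702 - 961)*((14 - 14)*1 + (7 + 17)²) = -1663*(0*1 + 24²) = -1663*(0 + 576) = -1663*576 = -957888)
s(S) - D = -45 - 1*(-957888) = -45 + 957888 = 957843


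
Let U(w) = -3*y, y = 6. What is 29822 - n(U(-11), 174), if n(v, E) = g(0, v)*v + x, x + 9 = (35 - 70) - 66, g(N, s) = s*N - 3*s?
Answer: 30904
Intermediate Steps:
U(w) = -18 (U(w) = -3*6 = -18)
g(N, s) = -3*s + N*s (g(N, s) = N*s - 3*s = -3*s + N*s)
x = -110 (x = -9 + ((35 - 70) - 66) = -9 + (-35 - 66) = -9 - 101 = -110)
n(v, E) = -110 - 3*v² (n(v, E) = (v*(-3 + 0))*v - 110 = (v*(-3))*v - 110 = (-3*v)*v - 110 = -3*v² - 110 = -110 - 3*v²)
29822 - n(U(-11), 174) = 29822 - (-110 - 3*(-18)²) = 29822 - (-110 - 3*324) = 29822 - (-110 - 972) = 29822 - 1*(-1082) = 29822 + 1082 = 30904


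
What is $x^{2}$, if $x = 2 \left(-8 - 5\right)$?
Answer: $676$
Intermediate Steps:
$x = -26$ ($x = 2 \left(-13\right) = -26$)
$x^{2} = \left(-26\right)^{2} = 676$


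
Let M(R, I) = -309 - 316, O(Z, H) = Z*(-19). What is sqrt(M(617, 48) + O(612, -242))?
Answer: I*sqrt(12253) ≈ 110.69*I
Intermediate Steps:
O(Z, H) = -19*Z
M(R, I) = -625
sqrt(M(617, 48) + O(612, -242)) = sqrt(-625 - 19*612) = sqrt(-625 - 11628) = sqrt(-12253) = I*sqrt(12253)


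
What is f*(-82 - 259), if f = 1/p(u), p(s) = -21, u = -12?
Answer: 341/21 ≈ 16.238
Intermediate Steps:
f = -1/21 (f = 1/(-21) = -1/21 ≈ -0.047619)
f*(-82 - 259) = -(-82 - 259)/21 = -1/21*(-341) = 341/21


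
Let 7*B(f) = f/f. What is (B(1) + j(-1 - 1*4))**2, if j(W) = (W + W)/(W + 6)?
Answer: 4761/49 ≈ 97.163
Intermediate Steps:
j(W) = 2*W/(6 + W) (j(W) = (2*W)/(6 + W) = 2*W/(6 + W))
B(f) = 1/7 (B(f) = (f/f)/7 = (1/7)*1 = 1/7)
(B(1) + j(-1 - 1*4))**2 = (1/7 + 2*(-1 - 1*4)/(6 + (-1 - 1*4)))**2 = (1/7 + 2*(-1 - 4)/(6 + (-1 - 4)))**2 = (1/7 + 2*(-5)/(6 - 5))**2 = (1/7 + 2*(-5)/1)**2 = (1/7 + 2*(-5)*1)**2 = (1/7 - 10)**2 = (-69/7)**2 = 4761/49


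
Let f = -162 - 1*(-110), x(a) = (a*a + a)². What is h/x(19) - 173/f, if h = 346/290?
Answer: 905570749/272194000 ≈ 3.3269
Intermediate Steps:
x(a) = (a + a²)² (x(a) = (a² + a)² = (a + a²)²)
h = 173/145 (h = 346*(1/290) = 173/145 ≈ 1.1931)
f = -52 (f = -162 + 110 = -52)
h/x(19) - 173/f = 173/(145*((19²*(1 + 19)²))) - 173/(-52) = 173/(145*((361*20²))) - 173*(-1/52) = 173/(145*((361*400))) + 173/52 = (173/145)/144400 + 173/52 = (173/145)*(1/144400) + 173/52 = 173/20938000 + 173/52 = 905570749/272194000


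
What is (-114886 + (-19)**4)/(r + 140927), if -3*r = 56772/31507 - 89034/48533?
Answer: 2622456631165/23943956862599 ≈ 0.10952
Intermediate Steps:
r = 16626254/1529129231 (r = -(56772/31507 - 89034/48533)/3 = -1/3*(-49878762/1529129231) = 16626254/1529129231 ≈ 0.010873)
(-114886 + (-19)**4)/(r + 140927) = (-114886 + (-19)**4)/(16626254/1529129231 + 140927) = (-114886 + 130321)/(215495611763391/1529129231) = 15435*(1529129231/215495611763391) = 2622456631165/23943956862599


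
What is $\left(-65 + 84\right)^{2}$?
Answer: $361$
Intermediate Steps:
$\left(-65 + 84\right)^{2} = 19^{2} = 361$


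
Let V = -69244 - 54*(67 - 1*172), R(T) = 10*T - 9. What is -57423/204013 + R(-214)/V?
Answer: -458883695/1852846066 ≈ -0.24766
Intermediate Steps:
R(T) = -9 + 10*T
V = -63574 (V = -69244 - 54*(67 - 172) = -69244 - 54*(-105) = -69244 + 5670 = -63574)
-57423/204013 + R(-214)/V = -57423/204013 + (-9 + 10*(-214))/(-63574) = -57423*1/204013 + (-9 - 2140)*(-1/63574) = -57423/204013 - 2149*(-1/63574) = -57423/204013 + 307/9082 = -458883695/1852846066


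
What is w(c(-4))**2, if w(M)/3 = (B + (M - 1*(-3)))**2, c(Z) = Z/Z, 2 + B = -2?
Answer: 0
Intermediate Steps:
B = -4 (B = -2 - 2 = -4)
c(Z) = 1
w(M) = 3*(-1 + M)**2 (w(M) = 3*(-4 + (M - 1*(-3)))**2 = 3*(-4 + (M + 3))**2 = 3*(-4 + (3 + M))**2 = 3*(-1 + M)**2)
w(c(-4))**2 = (3*(-1 + 1)**2)**2 = (3*0**2)**2 = (3*0)**2 = 0**2 = 0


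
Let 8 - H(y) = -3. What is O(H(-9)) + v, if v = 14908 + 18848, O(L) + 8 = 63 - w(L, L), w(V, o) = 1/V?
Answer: 371920/11 ≈ 33811.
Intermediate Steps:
H(y) = 11 (H(y) = 8 - 1*(-3) = 8 + 3 = 11)
O(L) = 55 - 1/L (O(L) = -8 + (63 - 1/L) = 55 - 1/L)
v = 33756
O(H(-9)) + v = (55 - 1/11) + 33756 = 604/11 + 33756 = 371920/11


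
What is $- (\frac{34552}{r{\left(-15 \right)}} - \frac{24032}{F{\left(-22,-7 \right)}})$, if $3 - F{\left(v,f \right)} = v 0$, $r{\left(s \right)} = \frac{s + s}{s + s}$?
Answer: $- \frac{79624}{3} \approx -26541.0$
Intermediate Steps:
$r{\left(s \right)} = 1$ ($r{\left(s \right)} = \frac{2 s}{2 s} = 2 s \frac{1}{2 s} = 1$)
$F{\left(v,f \right)} = 3$ ($F{\left(v,f \right)} = 3 - v 0 = 3 - 0 = 3 + 0 = 3$)
$- (\frac{34552}{r{\left(-15 \right)}} - \frac{24032}{F{\left(-22,-7 \right)}}) = - (\frac{34552}{1} - \frac{24032}{3}) = - (34552 \cdot 1 - \frac{24032}{3}) = - (34552 - \frac{24032}{3}) = \left(-1\right) \frac{79624}{3} = - \frac{79624}{3}$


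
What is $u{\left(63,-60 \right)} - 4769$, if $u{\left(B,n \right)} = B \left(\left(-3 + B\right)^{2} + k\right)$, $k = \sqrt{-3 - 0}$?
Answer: $222031 + 63 i \sqrt{3} \approx 2.2203 \cdot 10^{5} + 109.12 i$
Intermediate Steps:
$k = i \sqrt{3}$ ($k = \sqrt{-3 + 0} = \sqrt{-3} = i \sqrt{3} \approx 1.732 i$)
$u{\left(B,n \right)} = B \left(\left(-3 + B\right)^{2} + i \sqrt{3}\right)$
$u{\left(63,-60 \right)} - 4769 = 63 \left(\left(-3 + 63\right)^{2} + i \sqrt{3}\right) - 4769 = 63 \left(60^{2} + i \sqrt{3}\right) - 4769 = 63 \left(3600 + i \sqrt{3}\right) - 4769 = \left(226800 + 63 i \sqrt{3}\right) - 4769 = 222031 + 63 i \sqrt{3}$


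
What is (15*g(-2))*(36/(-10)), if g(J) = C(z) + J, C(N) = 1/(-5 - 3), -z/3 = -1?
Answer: 459/4 ≈ 114.75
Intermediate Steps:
z = 3 (z = -3*(-1) = 3)
C(N) = -⅛ (C(N) = 1/(-8) = -⅛)
g(J) = -⅛ + J
(15*g(-2))*(36/(-10)) = (15*(-⅛ - 2))*(36/(-10)) = (15*(-17/8))*(36*(-⅒)) = -255/8*(-18/5) = 459/4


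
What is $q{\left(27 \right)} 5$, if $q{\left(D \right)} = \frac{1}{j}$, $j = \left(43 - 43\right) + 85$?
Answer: $\frac{1}{17} \approx 0.058824$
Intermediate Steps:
$j = 85$ ($j = \left(43 - 43\right) + 85 = 0 + 85 = 85$)
$q{\left(D \right)} = \frac{1}{85}$
$q{\left(27 \right)} 5 = \frac{1}{85} \cdot 5 = \frac{1}{17}$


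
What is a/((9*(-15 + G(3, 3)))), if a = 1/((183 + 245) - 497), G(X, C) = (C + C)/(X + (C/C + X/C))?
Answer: 5/42849 ≈ 0.00011669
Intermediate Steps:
G(X, C) = 2*C/(1 + X + X/C) (G(X, C) = (2*C)/(X + (1 + X/C)) = (2*C)/(1 + X + X/C) = 2*C/(1 + X + X/C))
a = -1/69 (a = 1/(428 - 497) = 1/(-69) = -1/69 ≈ -0.014493)
a/((9*(-15 + G(3, 3)))) = -1/(9*(-15 + 2*3²/(3 + 3 + 3*3)))/69 = -1/(9*(-15 + 2*9/(3 + 3 + 9)))/69 = -1/(9*(-15 + 2*9/15))/69 = -1/(9*(-15 + 2*9*(1/15)))/69 = -1/(9*(-15 + 6/5))/69 = -1/(69*(9*(-69/5))) = -1/(69*(-621/5)) = -1/69*(-5/621) = 5/42849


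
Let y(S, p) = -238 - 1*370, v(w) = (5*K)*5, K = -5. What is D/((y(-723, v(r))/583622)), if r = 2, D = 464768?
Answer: -8476525928/19 ≈ -4.4613e+8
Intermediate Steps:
v(w) = -125 (v(w) = (5*(-5))*5 = -25*5 = -125)
y(S, p) = -608 (y(S, p) = -238 - 370 = -608)
D/((y(-723, v(r))/583622)) = 464768/((-608/583622)) = 464768/((-608*1/583622)) = 464768/(-304/291811) = 464768*(-291811/304) = -8476525928/19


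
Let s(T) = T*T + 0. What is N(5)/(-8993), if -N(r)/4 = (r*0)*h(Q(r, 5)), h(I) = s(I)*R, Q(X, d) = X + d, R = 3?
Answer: 0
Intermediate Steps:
s(T) = T² (s(T) = T² + 0 = T²)
h(I) = 3*I² (h(I) = I²*3 = 3*I²)
N(r) = 0 (N(r) = -4*r*0*3*(r + 5)² = -0*3*(5 + r)² = -4*0 = 0)
N(5)/(-8993) = 0/(-8993) = 0*(-1/8993) = 0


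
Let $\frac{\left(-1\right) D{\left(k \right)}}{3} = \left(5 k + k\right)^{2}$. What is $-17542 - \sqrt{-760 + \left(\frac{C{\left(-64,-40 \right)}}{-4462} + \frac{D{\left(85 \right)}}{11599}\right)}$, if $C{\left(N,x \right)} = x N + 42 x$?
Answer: $-17542 - \frac{10 i \sqrt{5541057184500677}}{25877369} \approx -17542.0 - 28.766 i$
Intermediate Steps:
$C{\left(N,x \right)} = 42 x + N x$ ($C{\left(N,x \right)} = N x + 42 x = 42 x + N x$)
$D{\left(k \right)} = - 108 k^{2}$ ($D{\left(k \right)} = - 3 \left(5 k + k\right)^{2} = - 3 \left(6 k\right)^{2} = - 3 \cdot 36 k^{2} = - 108 k^{2}$)
$-17542 - \sqrt{-760 + \left(\frac{C{\left(-64,-40 \right)}}{-4462} + \frac{D{\left(85 \right)}}{11599}\right)} = -17542 - \sqrt{-760 + \left(\frac{\left(-40\right) \left(42 - 64\right)}{-4462} + \frac{\left(-108\right) 85^{2}}{11599}\right)} = -17542 - \sqrt{-760 + \left(\left(-40\right) \left(-22\right) \left(- \frac{1}{4462}\right) + \left(-108\right) 7225 \cdot \frac{1}{11599}\right)} = -17542 - \sqrt{-760 + \left(880 \left(- \frac{1}{4462}\right) - \frac{780300}{11599}\right)} = -17542 - \sqrt{-760 - \frac{1745952860}{25877369}} = -17542 - \sqrt{- \frac{21412753300}{25877369}} = -17542 - \frac{10 i \sqrt{5541057184500677}}{25877369}$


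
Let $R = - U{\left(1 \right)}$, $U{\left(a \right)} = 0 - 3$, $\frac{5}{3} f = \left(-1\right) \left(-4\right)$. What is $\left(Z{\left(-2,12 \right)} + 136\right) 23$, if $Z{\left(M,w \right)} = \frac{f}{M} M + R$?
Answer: $\frac{16261}{5} \approx 3252.2$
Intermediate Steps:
$f = \frac{12}{5}$ ($f = \frac{3 \left(\left(-1\right) \left(-4\right)\right)}{5} = \frac{3}{5} \cdot 4 = \frac{12}{5} \approx 2.4$)
$U{\left(a \right)} = -3$ ($U{\left(a \right)} = 0 - 3 = -3$)
$R = 3$ ($R = \left(-1\right) \left(-3\right) = 3$)
$Z{\left(M,w \right)} = \frac{27}{5}$ ($Z{\left(M,w \right)} = \frac{12}{5 M} M + 3 = \frac{12}{5} + 3 = \frac{27}{5}$)
$\left(Z{\left(-2,12 \right)} + 136\right) 23 = \left(\frac{27}{5} + 136\right) 23 = \frac{707}{5} \cdot 23 = \frac{16261}{5}$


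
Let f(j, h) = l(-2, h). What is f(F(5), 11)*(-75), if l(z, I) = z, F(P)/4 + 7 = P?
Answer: 150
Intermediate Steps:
F(P) = -28 + 4*P
f(j, h) = -2
f(F(5), 11)*(-75) = -2*(-75) = 150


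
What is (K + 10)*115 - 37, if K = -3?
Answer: 768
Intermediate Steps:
(K + 10)*115 - 37 = (-3 + 10)*115 - 37 = 7*115 - 37 = 805 - 37 = 768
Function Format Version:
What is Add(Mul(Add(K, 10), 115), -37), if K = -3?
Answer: 768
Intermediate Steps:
Add(Mul(Add(K, 10), 115), -37) = Add(Mul(Add(-3, 10), 115), -37) = Add(Mul(7, 115), -37) = Add(805, -37) = 768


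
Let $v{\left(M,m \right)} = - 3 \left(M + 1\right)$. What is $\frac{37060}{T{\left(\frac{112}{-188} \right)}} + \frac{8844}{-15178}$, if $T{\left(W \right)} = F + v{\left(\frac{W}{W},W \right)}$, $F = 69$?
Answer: $\frac{280969754}{478107} \approx 587.67$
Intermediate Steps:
$v{\left(M,m \right)} = -3 - 3 M$ ($v{\left(M,m \right)} = - 3 \left(1 + M\right) = -3 - 3 M$)
$T{\left(W \right)} = 63$ ($T{\left(W \right)} = 69 - \left(3 + 3 \frac{W}{W}\right) = 69 - 6 = 63$)
$\frac{37060}{T{\left(\frac{112}{-188} \right)}} + \frac{8844}{-15178} = \frac{37060}{63} + \frac{8844}{-15178} = 37060 \cdot \frac{1}{63} + 8844 \left(- \frac{1}{15178}\right) = \frac{37060}{63} - \frac{4422}{7589} = \frac{280969754}{478107}$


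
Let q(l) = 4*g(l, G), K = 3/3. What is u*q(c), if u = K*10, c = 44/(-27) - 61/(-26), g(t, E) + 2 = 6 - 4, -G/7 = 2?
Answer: 0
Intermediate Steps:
G = -14 (G = -7*2 = -14)
K = 1 (K = 3*(⅓) = 1)
g(t, E) = 0 (g(t, E) = -2 + (6 - 4) = -2 + 2 = 0)
c = 503/702 (c = 44*(-1/27) - 61*(-1/26) = -44/27 + 61/26 = 503/702 ≈ 0.71652)
q(l) = 0 (q(l) = 4*0 = 0)
u = 10 (u = 1*10 = 10)
u*q(c) = 10*0 = 0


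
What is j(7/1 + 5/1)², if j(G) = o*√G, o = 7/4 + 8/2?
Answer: 1587/4 ≈ 396.75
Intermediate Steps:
o = 23/4 (o = 7*(¼) + 8*(½) = 7/4 + 4 = 23/4 ≈ 5.7500)
j(G) = 23*√G/4
j(7/1 + 5/1)² = (23*√(7/1 + 5/1)/4)² = (23*√(7*1 + 5*1)/4)² = (23*√(7 + 5)/4)² = (23*√12/4)² = (23*(2*√3)/4)² = (23*√3/2)² = 1587/4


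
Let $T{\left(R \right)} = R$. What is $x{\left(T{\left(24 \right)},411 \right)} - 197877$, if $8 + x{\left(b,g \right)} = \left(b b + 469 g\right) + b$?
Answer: $-4526$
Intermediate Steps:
$x{\left(b,g \right)} = -8 + b + b^{2} + 469 g$ ($x{\left(b,g \right)} = -8 + \left(\left(b b + 469 g\right) + b\right) = -8 + \left(\left(b^{2} + 469 g\right) + b\right) = -8 + \left(b + b^{2} + 469 g\right) = -8 + b + b^{2} + 469 g$)
$x{\left(T{\left(24 \right)},411 \right)} - 197877 = \left(-8 + 24 + 24^{2} + 469 \cdot 411\right) - 197877 = \left(-8 + 24 + 576 + 192759\right) - 197877 = 193351 - 197877 = -4526$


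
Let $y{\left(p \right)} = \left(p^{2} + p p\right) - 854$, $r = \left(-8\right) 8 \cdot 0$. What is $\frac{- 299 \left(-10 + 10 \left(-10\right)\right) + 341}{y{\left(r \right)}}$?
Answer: $- \frac{33231}{854} \approx -38.912$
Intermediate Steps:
$r = 0$ ($r = \left(-64\right) 0 = 0$)
$y{\left(p \right)} = -854 + 2 p^{2}$ ($y{\left(p \right)} = \left(p^{2} + p^{2}\right) - 854 = 2 p^{2} - 854 = -854 + 2 p^{2}$)
$\frac{- 299 \left(-10 + 10 \left(-10\right)\right) + 341}{y{\left(r \right)}} = \frac{- 299 \left(-10 + 10 \left(-10\right)\right) + 341}{-854 + 2 \cdot 0^{2}} = \frac{- 299 \left(-10 - 100\right) + 341}{-854 + 2 \cdot 0} = \frac{\left(-299\right) \left(-110\right) + 341}{-854 + 0} = \frac{32890 + 341}{-854} = 33231 \left(- \frac{1}{854}\right) = - \frac{33231}{854}$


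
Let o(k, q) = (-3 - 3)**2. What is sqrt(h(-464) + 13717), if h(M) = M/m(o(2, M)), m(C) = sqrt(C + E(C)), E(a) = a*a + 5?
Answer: sqrt(24520083973 - 620368*sqrt(1337))/1337 ≈ 117.07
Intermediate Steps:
o(k, q) = 36 (o(k, q) = (-6)**2 = 36)
E(a) = 5 + a**2 (E(a) = a**2 + 5 = 5 + a**2)
m(C) = sqrt(5 + C + C**2) (m(C) = sqrt(C + (5 + C**2)) = sqrt(5 + C + C**2))
h(M) = M*sqrt(1337)/1337 (h(M) = M/(sqrt(5 + 36 + 36**2)) = M/(sqrt(5 + 36 + 1296)) = M/(sqrt(1337)) = M*(sqrt(1337)/1337) = M*sqrt(1337)/1337)
sqrt(h(-464) + 13717) = sqrt((1/1337)*(-464)*sqrt(1337) + 13717) = sqrt(-464*sqrt(1337)/1337 + 13717) = sqrt(13717 - 464*sqrt(1337)/1337)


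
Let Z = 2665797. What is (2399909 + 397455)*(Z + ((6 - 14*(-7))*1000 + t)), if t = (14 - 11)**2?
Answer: 7748155591384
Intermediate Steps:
t = 9 (t = 3**2 = 9)
(2399909 + 397455)*(Z + ((6 - 14*(-7))*1000 + t)) = (2399909 + 397455)*(2665797 + ((6 - 14*(-7))*1000 + 9)) = 2797364*(2665797 + ((6 + 98)*1000 + 9)) = 2797364*(2665797 + (104*1000 + 9)) = 2797364*(2665797 + (104000 + 9)) = 2797364*(2665797 + 104009) = 2797364*2769806 = 7748155591384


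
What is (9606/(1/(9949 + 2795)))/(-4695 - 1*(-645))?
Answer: -755672/25 ≈ -30227.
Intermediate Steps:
(9606/(1/(9949 + 2795)))/(-4695 - 1*(-645)) = (9606/(1/12744))/(-4695 + 645) = (9606/(1/12744))/(-4050) = (9606*12744)*(-1/4050) = 122418864*(-1/4050) = -755672/25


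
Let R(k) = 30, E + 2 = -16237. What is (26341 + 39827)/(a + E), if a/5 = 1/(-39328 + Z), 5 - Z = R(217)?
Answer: -650977326/159763343 ≈ -4.0746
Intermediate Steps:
E = -16239 (E = -2 - 16237 = -16239)
Z = -25 (Z = 5 - 1*30 = 5 - 30 = -25)
a = -5/39353 (a = 5/(-39328 - 25) = 5/(-39353) = 5*(-1/39353) = -5/39353 ≈ -0.00012706)
(26341 + 39827)/(a + E) = (26341 + 39827)/(-5/39353 - 16239) = 66168/(-639053372/39353) = 66168*(-39353/639053372) = -650977326/159763343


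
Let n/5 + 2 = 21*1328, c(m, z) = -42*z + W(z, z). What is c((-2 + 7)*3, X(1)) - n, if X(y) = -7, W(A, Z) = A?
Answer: -139143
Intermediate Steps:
c(m, z) = -41*z (c(m, z) = -42*z + z = -41*z)
n = 139430 (n = -10 + 5*(21*1328) = -10 + 5*27888 = -10 + 139440 = 139430)
c((-2 + 7)*3, X(1)) - n = -41*(-7) - 1*139430 = 287 - 139430 = -139143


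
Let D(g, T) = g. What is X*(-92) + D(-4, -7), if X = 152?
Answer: -13988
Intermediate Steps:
X*(-92) + D(-4, -7) = 152*(-92) - 4 = -13984 - 4 = -13988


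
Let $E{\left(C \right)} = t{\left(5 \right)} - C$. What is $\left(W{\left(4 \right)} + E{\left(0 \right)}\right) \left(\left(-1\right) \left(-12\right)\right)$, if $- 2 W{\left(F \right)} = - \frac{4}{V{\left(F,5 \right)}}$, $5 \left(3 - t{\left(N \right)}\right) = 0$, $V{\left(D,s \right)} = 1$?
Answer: $60$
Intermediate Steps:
$t{\left(N \right)} = 3$ ($t{\left(N \right)} = 3 - 0 = 3 + 0 = 3$)
$E{\left(C \right)} = 3 - C$
$W{\left(F \right)} = 2$ ($W{\left(F \right)} = - \frac{\left(-4\right) 1^{-1}}{2} = - \frac{\left(-4\right) 1}{2} = \left(- \frac{1}{2}\right) \left(-4\right) = 2$)
$\left(W{\left(4 \right)} + E{\left(0 \right)}\right) \left(\left(-1\right) \left(-12\right)\right) = \left(2 + \left(3 - 0\right)\right) \left(\left(-1\right) \left(-12\right)\right) = \left(2 + \left(3 + 0\right)\right) 12 = \left(2 + 3\right) 12 = 5 \cdot 12 = 60$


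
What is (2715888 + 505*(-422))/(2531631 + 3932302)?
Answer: 2502778/6463933 ≈ 0.38719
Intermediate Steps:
(2715888 + 505*(-422))/(2531631 + 3932302) = (2715888 - 213110)/6463933 = 2502778*(1/6463933) = 2502778/6463933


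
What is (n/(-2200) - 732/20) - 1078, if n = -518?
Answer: -1225801/1100 ≈ -1114.4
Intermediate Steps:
(n/(-2200) - 732/20) - 1078 = (-518/(-2200) - 732/20) - 1078 = (-518*(-1/2200) - 732*1/20) - 1078 = (259/1100 - 183/5) - 1078 = -40001/1100 - 1078 = -1225801/1100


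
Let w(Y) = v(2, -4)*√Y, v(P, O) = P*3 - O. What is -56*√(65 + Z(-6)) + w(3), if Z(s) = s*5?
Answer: -56*√35 + 10*√3 ≈ -313.98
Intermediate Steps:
Z(s) = 5*s
v(P, O) = -O + 3*P (v(P, O) = 3*P - O = -O + 3*P)
w(Y) = 10*√Y (w(Y) = (-1*(-4) + 3*2)*√Y = (4 + 6)*√Y = 10*√Y)
-56*√(65 + Z(-6)) + w(3) = -56*√(65 + 5*(-6)) + 10*√3 = -56*√(65 - 30) + 10*√3 = -56*√35 + 10*√3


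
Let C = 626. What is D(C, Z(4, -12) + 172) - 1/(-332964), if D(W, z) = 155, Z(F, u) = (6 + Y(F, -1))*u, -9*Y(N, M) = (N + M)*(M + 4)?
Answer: 51609421/332964 ≈ 155.00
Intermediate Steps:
Y(N, M) = -(4 + M)*(M + N)/9 (Y(N, M) = -(N + M)*(M + 4)/9 = -(M + N)*(4 + M)/9 = -(4 + M)*(M + N)/9)
Z(F, u) = u*(19/3 - F/3) (Z(F, u) = (6 + (-4/9*(-1) - 4*F/9 - 1/9*(-1)**2 - 1/9*(-1)*F))*u = (6 + (4/9 - 4*F/9 - 1/9*1 + F/9))*u = (6 + (4/9 - 4*F/9 - 1/9 + F/9))*u = (6 + (1/3 - F/3))*u = (19/3 - F/3)*u = u*(19/3 - F/3))
D(C, Z(4, -12) + 172) - 1/(-332964) = 155 - 1/(-332964) = 155 - 1*(-1/332964) = 155 + 1/332964 = 51609421/332964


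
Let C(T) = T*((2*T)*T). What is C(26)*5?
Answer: 175760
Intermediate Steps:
C(T) = 2*T**3 (C(T) = T*(2*T**2) = 2*T**3)
C(26)*5 = (2*26**3)*5 = (2*17576)*5 = 35152*5 = 175760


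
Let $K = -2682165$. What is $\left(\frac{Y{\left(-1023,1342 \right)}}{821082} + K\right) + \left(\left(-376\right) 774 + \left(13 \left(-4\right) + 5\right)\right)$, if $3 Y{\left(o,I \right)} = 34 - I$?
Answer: $- \frac{1220635280894}{410541} \approx -2.9732 \cdot 10^{6}$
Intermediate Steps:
$Y{\left(o,I \right)} = \frac{34}{3} - \frac{I}{3}$ ($Y{\left(o,I \right)} = \frac{34 - I}{3} = \frac{34}{3} - \frac{I}{3}$)
$\left(\frac{Y{\left(-1023,1342 \right)}}{821082} + K\right) + \left(\left(-376\right) 774 + \left(13 \left(-4\right) + 5\right)\right) = \left(\frac{\frac{34}{3} - \frac{1342}{3}}{821082} - 2682165\right) + \left(\left(-376\right) 774 + \left(13 \left(-4\right) + 5\right)\right) = \left(\left(\frac{34}{3} - \frac{1342}{3}\right) \frac{1}{821082} - 2682165\right) + \left(-291024 + \left(-52 + 5\right)\right) = \left(\left(-436\right) \frac{1}{821082} - 2682165\right) - 291071 = \left(- \frac{218}{410541} - 2682165\right) - 291071 = - \frac{1101138701483}{410541} - 291071 = - \frac{1220635280894}{410541}$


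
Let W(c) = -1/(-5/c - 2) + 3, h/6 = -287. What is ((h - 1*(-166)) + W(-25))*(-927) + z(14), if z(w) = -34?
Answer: 1439082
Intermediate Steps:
h = -1722 (h = 6*(-287) = -1722)
W(c) = 3 - 1/(-2 - 5/c) (W(c) = -1/(-2 - 5/c) + 3 = 3 - 1/(-2 - 5/c))
((h - 1*(-166)) + W(-25))*(-927) + z(14) = ((-1722 - 1*(-166)) + (15 + 7*(-25))/(5 + 2*(-25)))*(-927) - 34 = ((-1722 + 166) + (15 - 175)/(5 - 50))*(-927) - 34 = (-1556 - 160/(-45))*(-927) - 34 = (-1556 - 1/45*(-160))*(-927) - 34 = (-1556 + 32/9)*(-927) - 34 = -13972/9*(-927) - 34 = 1439116 - 34 = 1439082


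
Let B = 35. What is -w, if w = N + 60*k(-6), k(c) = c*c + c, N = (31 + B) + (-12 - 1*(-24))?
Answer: -1878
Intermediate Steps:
N = 78 (N = (31 + 35) + (-12 - 1*(-24)) = 66 + (-12 + 24) = 66 + 12 = 78)
k(c) = c + c² (k(c) = c² + c = c + c²)
w = 1878 (w = 78 + 60*(-6*(1 - 6)) = 78 + 60*(-6*(-5)) = 78 + 60*30 = 78 + 1800 = 1878)
-w = -1*1878 = -1878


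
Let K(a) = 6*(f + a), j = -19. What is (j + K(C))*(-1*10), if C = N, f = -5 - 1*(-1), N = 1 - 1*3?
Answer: 550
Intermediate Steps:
N = -2 (N = 1 - 3 = -2)
f = -4 (f = -5 + 1 = -4)
C = -2
K(a) = -24 + 6*a (K(a) = 6*(-4 + a) = -24 + 6*a)
(j + K(C))*(-1*10) = (-19 + (-24 + 6*(-2)))*(-1*10) = (-19 + (-24 - 12))*(-10) = (-19 - 36)*(-10) = -55*(-10) = 550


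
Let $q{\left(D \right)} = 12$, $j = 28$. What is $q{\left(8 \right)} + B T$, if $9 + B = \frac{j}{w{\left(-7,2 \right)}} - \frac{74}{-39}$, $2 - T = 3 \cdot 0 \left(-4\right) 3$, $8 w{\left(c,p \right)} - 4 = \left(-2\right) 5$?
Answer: $- \frac{2998}{39} \approx -76.872$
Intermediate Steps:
$w{\left(c,p \right)} = - \frac{3}{4}$ ($w{\left(c,p \right)} = \frac{1}{2} + \frac{\left(-2\right) 5}{8} = \frac{1}{2} + \frac{1}{8} \left(-10\right) = \frac{1}{2} - \frac{5}{4} = - \frac{3}{4}$)
$T = 2$ ($T = 2 - 3 \cdot 0 \left(-4\right) 3 = 2 - 0 \left(-4\right) 3 = 2 - 0 \cdot 3 = 2 - 0 = 2 + 0 = 2$)
$B = - \frac{1733}{39}$ ($B = -9 + \left(\frac{28}{- \frac{3}{4}} - \frac{74}{-39}\right) = -9 + \left(28 \left(- \frac{4}{3}\right) - - \frac{74}{39}\right) = -9 + \left(- \frac{112}{3} + \frac{74}{39}\right) = -9 - \frac{1382}{39} = - \frac{1733}{39} \approx -44.436$)
$q{\left(8 \right)} + B T = 12 - \frac{3466}{39} = - \frac{2998}{39}$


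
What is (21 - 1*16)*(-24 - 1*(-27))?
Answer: 15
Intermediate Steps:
(21 - 1*16)*(-24 - 1*(-27)) = (21 - 16)*(-24 + 27) = 5*3 = 15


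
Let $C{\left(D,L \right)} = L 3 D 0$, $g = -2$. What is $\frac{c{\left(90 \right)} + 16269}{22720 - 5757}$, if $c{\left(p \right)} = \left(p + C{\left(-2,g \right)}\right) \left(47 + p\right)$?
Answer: $\frac{28599}{16963} \approx 1.686$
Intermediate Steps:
$C{\left(D,L \right)} = 0$ ($C{\left(D,L \right)} = L 0 = 0$)
$c{\left(p \right)} = p \left(47 + p\right)$ ($c{\left(p \right)} = \left(p + 0\right) \left(47 + p\right) = p \left(47 + p\right)$)
$\frac{c{\left(90 \right)} + 16269}{22720 - 5757} = \frac{90 \left(47 + 90\right) + 16269}{22720 - 5757} = \frac{90 \cdot 137 + 16269}{16963} = \left(12330 + 16269\right) \frac{1}{16963} = 28599 \cdot \frac{1}{16963} = \frac{28599}{16963}$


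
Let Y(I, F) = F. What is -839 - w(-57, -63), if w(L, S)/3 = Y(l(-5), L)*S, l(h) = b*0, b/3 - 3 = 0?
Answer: -11612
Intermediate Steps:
b = 9 (b = 9 + 3*0 = 9 + 0 = 9)
l(h) = 0 (l(h) = 9*0 = 0)
w(L, S) = 3*L*S (w(L, S) = 3*(L*S) = 3*L*S)
-839 - w(-57, -63) = -839 - 3*(-57)*(-63) = -839 - 1*10773 = -839 - 10773 = -11612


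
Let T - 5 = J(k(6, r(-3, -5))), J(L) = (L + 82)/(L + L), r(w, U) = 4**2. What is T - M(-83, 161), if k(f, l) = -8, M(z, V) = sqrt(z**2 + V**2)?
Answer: 3/8 - sqrt(32810) ≈ -180.76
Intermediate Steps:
r(w, U) = 16
M(z, V) = sqrt(V**2 + z**2)
J(L) = (82 + L)/(2*L) (J(L) = (82 + L)/((2*L)) = (82 + L)*(1/(2*L)) = (82 + L)/(2*L))
T = 3/8 (T = 5 + (1/2)*(82 - 8)/(-8) = 5 + (1/2)*(-1/8)*74 = 5 - 37/8 = 3/8 ≈ 0.37500)
T - M(-83, 161) = 3/8 - sqrt(161**2 + (-83)**2) = 3/8 - sqrt(25921 + 6889) = 3/8 - sqrt(32810)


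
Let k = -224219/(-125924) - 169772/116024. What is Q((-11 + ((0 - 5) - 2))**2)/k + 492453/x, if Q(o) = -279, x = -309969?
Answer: -5860155488064885/6653450040677 ≈ -880.77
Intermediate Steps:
k = 579551991/1826275772 (k = -224219*(-1/125924) - 169772*1/116024 = 224219/125924 - 42443/29006 = 579551991/1826275772 ≈ 0.31734)
Q((-11 + ((0 - 5) - 2))**2)/k + 492453/x = -279/579551991/1826275772 + 492453/(-309969) = -279*1826275772/579551991 + 492453*(-1/309969) = -169843646796/193183997 - 54717/34441 = -5860155488064885/6653450040677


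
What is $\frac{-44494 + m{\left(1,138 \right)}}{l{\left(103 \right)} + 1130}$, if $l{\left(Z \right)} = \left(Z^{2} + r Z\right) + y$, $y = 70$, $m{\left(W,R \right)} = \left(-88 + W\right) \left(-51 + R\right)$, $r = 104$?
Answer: $- \frac{52063}{22521} \approx -2.3118$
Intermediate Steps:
$l{\left(Z \right)} = 70 + Z^{2} + 104 Z$ ($l{\left(Z \right)} = \left(Z^{2} + 104 Z\right) + 70 = 70 + Z^{2} + 104 Z$)
$\frac{-44494 + m{\left(1,138 \right)}}{l{\left(103 \right)} + 1130} = \frac{-44494 + \left(4488 - 12144 - 51 + 138 \cdot 1\right)}{\left(70 + 103^{2} + 104 \cdot 103\right) + 1130} = \frac{-44494 + \left(4488 - 12144 - 51 + 138\right)}{\left(70 + 10609 + 10712\right) + 1130} = \frac{-44494 - 7569}{21391 + 1130} = - \frac{52063}{22521}$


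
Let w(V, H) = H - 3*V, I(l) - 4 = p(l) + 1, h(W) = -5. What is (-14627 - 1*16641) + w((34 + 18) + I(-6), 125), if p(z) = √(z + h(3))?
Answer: -31314 - 3*I*√11 ≈ -31314.0 - 9.9499*I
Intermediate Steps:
p(z) = √(-5 + z) (p(z) = √(z - 5) = √(-5 + z))
I(l) = 5 + √(-5 + l) (I(l) = 4 + (√(-5 + l) + 1) = 4 + (1 + √(-5 + l)) = 5 + √(-5 + l))
(-14627 - 1*16641) + w((34 + 18) + I(-6), 125) = (-14627 - 1*16641) + (125 - 3*((34 + 18) + (5 + √(-5 - 6)))) = (-14627 - 16641) + (125 - 3*(52 + (5 + √(-11)))) = -31268 + (125 - 3*(52 + (5 + I*√11))) = -31268 + (125 - 3*(57 + I*√11)) = -31268 + (125 + (-171 - 3*I*√11)) = -31268 + (-46 - 3*I*√11) = -31314 - 3*I*√11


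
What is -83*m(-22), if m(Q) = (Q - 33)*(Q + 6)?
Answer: -73040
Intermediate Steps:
m(Q) = (-33 + Q)*(6 + Q)
-83*m(-22) = -83*(-198 + (-22)² - 27*(-22)) = -83*(-198 + 484 + 594) = -83*880 = -73040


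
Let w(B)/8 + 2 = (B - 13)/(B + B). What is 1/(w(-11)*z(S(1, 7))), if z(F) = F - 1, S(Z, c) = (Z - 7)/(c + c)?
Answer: 77/800 ≈ 0.096250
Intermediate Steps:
S(Z, c) = (-7 + Z)/(2*c) (S(Z, c) = (-7 + Z)/((2*c)) = (-7 + Z)*(1/(2*c)) = (-7 + Z)/(2*c))
z(F) = -1 + F
w(B) = -16 + 4*(-13 + B)/B (w(B) = -16 + 8*((B - 13)/(B + B)) = -16 + 8*((-13 + B)/((2*B))) = -16 + 8*((-13 + B)*(1/(2*B))) = -16 + 8*((-13 + B)/(2*B)) = -16 + 4*(-13 + B)/B)
1/(w(-11)*z(S(1, 7))) = 1/((-12 - 52/(-11))*(-1 + (1/2)*(-7 + 1)/7)) = 1/((-12 - 52*(-1/11))*(-1 + (1/2)*(1/7)*(-6))) = 1/((-12 + 52/11)*(-1 - 3/7)) = 1/(-80/11*(-10/7)) = 1/(800/77) = 77/800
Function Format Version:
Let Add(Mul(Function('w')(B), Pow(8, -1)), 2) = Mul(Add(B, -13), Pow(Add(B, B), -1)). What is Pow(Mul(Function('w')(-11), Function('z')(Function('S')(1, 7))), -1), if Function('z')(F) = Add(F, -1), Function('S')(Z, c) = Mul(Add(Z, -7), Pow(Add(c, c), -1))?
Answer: Rational(77, 800) ≈ 0.096250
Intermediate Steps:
Function('S')(Z, c) = Mul(Rational(1, 2), Pow(c, -1), Add(-7, Z)) (Function('S')(Z, c) = Mul(Add(-7, Z), Pow(Mul(2, c), -1)) = Mul(Add(-7, Z), Mul(Rational(1, 2), Pow(c, -1))) = Mul(Rational(1, 2), Pow(c, -1), Add(-7, Z)))
Function('z')(F) = Add(-1, F)
Function('w')(B) = Add(-16, Mul(4, Pow(B, -1), Add(-13, B))) (Function('w')(B) = Add(-16, Mul(8, Mul(Add(B, -13), Pow(Add(B, B), -1)))) = Add(-16, Mul(8, Mul(Add(-13, B), Pow(Mul(2, B), -1)))) = Add(-16, Mul(8, Mul(Add(-13, B), Mul(Rational(1, 2), Pow(B, -1))))) = Add(-16, Mul(8, Mul(Rational(1, 2), Pow(B, -1), Add(-13, B)))) = Add(-16, Mul(4, Pow(B, -1), Add(-13, B))))
Pow(Mul(Function('w')(-11), Function('z')(Function('S')(1, 7))), -1) = Pow(Mul(Add(-12, Mul(-52, Pow(-11, -1))), Add(-1, Mul(Rational(1, 2), Pow(7, -1), Add(-7, 1)))), -1) = Pow(Mul(Add(-12, Mul(-52, Rational(-1, 11))), Add(-1, Mul(Rational(1, 2), Rational(1, 7), -6))), -1) = Pow(Mul(Add(-12, Rational(52, 11)), Add(-1, Rational(-3, 7))), -1) = Pow(Mul(Rational(-80, 11), Rational(-10, 7)), -1) = Pow(Rational(800, 77), -1) = Rational(77, 800)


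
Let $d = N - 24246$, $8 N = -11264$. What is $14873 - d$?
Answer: $40527$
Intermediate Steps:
$N = -1408$ ($N = \frac{1}{8} \left(-11264\right) = -1408$)
$d = -25654$ ($d = -1408 - 24246 = -25654$)
$14873 - d = 14873 - -25654 = 14873 + 25654 = 40527$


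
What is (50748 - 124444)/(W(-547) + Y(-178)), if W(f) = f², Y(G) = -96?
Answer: -73696/299113 ≈ -0.24638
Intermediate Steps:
(50748 - 124444)/(W(-547) + Y(-178)) = (50748 - 124444)/((-547)² - 96) = -73696/(299209 - 96) = -73696/299113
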